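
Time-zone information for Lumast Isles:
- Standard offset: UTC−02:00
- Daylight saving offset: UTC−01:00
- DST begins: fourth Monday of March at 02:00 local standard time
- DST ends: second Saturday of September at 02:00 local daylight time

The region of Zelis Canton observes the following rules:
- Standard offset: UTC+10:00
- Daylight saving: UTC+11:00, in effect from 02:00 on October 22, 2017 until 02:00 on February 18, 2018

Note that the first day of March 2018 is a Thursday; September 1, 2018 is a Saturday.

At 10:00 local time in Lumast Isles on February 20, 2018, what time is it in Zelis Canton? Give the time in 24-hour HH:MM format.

1 March 2018 is a Thursday, so the first Monday is March 5 and the fourth is March 26.
1 September 2018 is a Saturday, so the first Saturday is September 1 and the second is September 8.
February 20, 2018 is outside the daylight-saving period (26 March – 8 September), so Lumast Isles is on standard time, UTC−02:00.
10:00 Lumast Isles + 2h = 12:00 UTC.
At the standard offset (UTC+10:00), 12:00 UTC + 10h = 22:00 Zelis Canton standard time.
Daylight saving runs 22 October 2017 – 18 February 2018; the standard-time date in Zelis Canton, February 20, 2018, is outside that window, so Zelis Canton is on standard time at UTC+10:00.
12:00 UTC + 10h = 22:00 Zelis Canton.

22:00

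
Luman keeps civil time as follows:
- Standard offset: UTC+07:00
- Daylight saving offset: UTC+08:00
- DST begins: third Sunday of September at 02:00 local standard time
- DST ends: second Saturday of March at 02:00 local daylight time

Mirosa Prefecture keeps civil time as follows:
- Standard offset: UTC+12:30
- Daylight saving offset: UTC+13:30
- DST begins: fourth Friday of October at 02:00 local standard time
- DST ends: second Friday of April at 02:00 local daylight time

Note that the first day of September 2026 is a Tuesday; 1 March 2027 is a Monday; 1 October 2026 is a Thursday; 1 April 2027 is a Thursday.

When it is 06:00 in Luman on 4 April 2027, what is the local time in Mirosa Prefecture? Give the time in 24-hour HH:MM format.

1 September 2026 is a Tuesday, so the first Sunday is September 6 and the third is September 20.
1 March 2027 is a Monday, so the first Saturday is March 6 and the second is March 13.
4 April 2027 is outside the daylight-saving period (20 September 2026 – 13 March 2027), so Luman is on standard time, UTC+07:00.
06:00 Luman − 7h = 23:00 UTC (rolling into the previous day, 3 April 2027).
1 October 2026 is a Thursday, so the first Friday is October 2 and the fourth is October 23.
1 April 2027 is a Thursday, so the first Friday is April 2 and the second is April 9.
At the standard offset (UTC+12:30), 23:00 UTC + 12h30m = 11:30 Mirosa Prefecture standard time (rolling into the next day, 4 April 2027).
The standard-time date in Mirosa Prefecture, 4 April 2027, lies within the daylight-saving period (23 October 2026 – 9 April 2027), so Mirosa Prefecture is on daylight time, UTC+13:30.
23:00 UTC + 13h30m = 12:30 Mirosa Prefecture (rolling into the next day, 4 April 2027).

12:30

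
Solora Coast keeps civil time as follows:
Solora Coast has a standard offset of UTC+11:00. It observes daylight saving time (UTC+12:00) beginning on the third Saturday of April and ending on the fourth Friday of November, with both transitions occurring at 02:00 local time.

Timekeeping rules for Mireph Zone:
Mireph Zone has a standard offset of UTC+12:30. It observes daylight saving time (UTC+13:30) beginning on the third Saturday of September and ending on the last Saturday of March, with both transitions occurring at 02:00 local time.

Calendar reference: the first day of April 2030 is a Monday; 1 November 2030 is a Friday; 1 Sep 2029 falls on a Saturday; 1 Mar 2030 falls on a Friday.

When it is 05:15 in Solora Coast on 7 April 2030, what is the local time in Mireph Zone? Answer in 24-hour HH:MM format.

06:45

1 April 2030 is a Monday, so the first Saturday is April 6 and the third is April 20.
1 November 2030 is a Friday, so the first Friday is November 1 and the fourth is November 22.
7 April 2030 is outside the daylight-saving period (20 April – 22 November), so Solora Coast is on standard time, UTC+11:00.
05:15 Solora Coast − 11h = 18:15 UTC (rolling into the previous day, 6 April 2030).
1 September 2029 is a Saturday, so the first Saturday is September 1 and the third is September 15.
1 March 2030 is a Friday, so Saturdays fall on 2, 9, 16, 23, 30; the last is March 30.
At the standard offset (UTC+12:30), 18:15 UTC + 12h30m = 06:45 Mireph Zone standard time (rolling into the next day, 7 April 2030).
The standard-time date in Mireph Zone, 7 April 2030, is outside the daylight-saving period (15 September 2029 – 30 March 2030), so Mireph Zone is on standard time, UTC+12:30.
18:15 UTC + 12h30m = 06:45 Mireph Zone (rolling into the next day, 7 April 2030).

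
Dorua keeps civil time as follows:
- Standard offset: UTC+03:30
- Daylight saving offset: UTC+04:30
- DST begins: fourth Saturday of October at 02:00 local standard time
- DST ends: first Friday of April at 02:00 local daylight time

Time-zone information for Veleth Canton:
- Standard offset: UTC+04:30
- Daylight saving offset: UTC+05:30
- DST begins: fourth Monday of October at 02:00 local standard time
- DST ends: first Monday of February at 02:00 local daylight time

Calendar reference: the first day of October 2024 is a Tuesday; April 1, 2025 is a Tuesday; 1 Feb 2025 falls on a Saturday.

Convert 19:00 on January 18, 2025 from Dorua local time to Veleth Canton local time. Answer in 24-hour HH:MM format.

1 October 2024 is a Tuesday, so the first Saturday is October 5 and the fourth is October 26.
1 April 2025 is a Tuesday, so the first Friday is April 4.
January 18, 2025 falls between 26 October 2024 and 4 April 2025, so daylight saving is in effect and Dorua is at UTC+04:30.
19:00 Dorua − 4h30m = 14:30 UTC.
1 October 2024 is a Tuesday, so the first Monday is October 7 and the fourth is October 28.
1 February 2025 is a Saturday, so the first Monday is February 3.
At the standard offset (UTC+04:30), 14:30 UTC + 4h30m = 19:00 Veleth Canton standard time.
The standard-time date in Veleth Canton, January 18, 2025, falls between 28 October 2024 and 3 February 2025, so daylight saving is in effect and Veleth Canton is at UTC+05:30.
14:30 UTC + 5h30m = 20:00 Veleth Canton.

20:00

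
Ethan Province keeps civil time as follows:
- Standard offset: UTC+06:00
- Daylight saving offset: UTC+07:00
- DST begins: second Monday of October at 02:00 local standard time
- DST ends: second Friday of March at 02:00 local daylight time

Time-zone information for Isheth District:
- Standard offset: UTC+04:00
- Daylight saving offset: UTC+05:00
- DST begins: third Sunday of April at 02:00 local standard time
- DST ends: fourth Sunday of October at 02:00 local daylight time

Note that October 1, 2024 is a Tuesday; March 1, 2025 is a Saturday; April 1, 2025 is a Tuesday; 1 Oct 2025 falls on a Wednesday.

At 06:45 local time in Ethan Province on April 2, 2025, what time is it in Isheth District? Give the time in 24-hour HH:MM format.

04:45

1 October 2024 is a Tuesday, so the first Monday is October 7 and the second is October 14.
1 March 2025 is a Saturday, so the first Friday is March 7 and the second is March 14.
Daylight saving runs 14 October 2024 – 14 March 2025; April 2, 2025 is outside that window, so Ethan Province is on standard time at UTC+06:00.
06:45 Ethan Province − 6h = 00:45 UTC.
1 April 2025 is a Tuesday, so the first Sunday is April 6 and the third is April 20.
1 October 2025 is a Wednesday, so the first Sunday is October 5 and the fourth is October 26.
At the standard offset (UTC+04:00), 00:45 UTC + 4h = 04:45 Isheth District standard time.
The standard-time date in Isheth District, April 2, 2025, is outside the daylight-saving period (20 April – 26 October), so Isheth District is on standard time, UTC+04:00.
00:45 UTC + 4h = 04:45 Isheth District.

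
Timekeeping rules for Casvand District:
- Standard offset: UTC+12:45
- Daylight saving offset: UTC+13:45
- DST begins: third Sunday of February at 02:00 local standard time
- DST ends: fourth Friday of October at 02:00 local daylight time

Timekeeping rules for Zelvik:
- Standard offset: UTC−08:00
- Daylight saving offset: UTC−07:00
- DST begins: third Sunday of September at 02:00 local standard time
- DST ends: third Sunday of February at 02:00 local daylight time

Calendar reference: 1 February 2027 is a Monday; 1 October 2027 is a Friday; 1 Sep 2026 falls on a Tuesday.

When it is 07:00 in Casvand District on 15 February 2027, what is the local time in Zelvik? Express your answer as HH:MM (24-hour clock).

1 February 2027 is a Monday, so the first Sunday is February 7 and the third is February 21.
1 October 2027 is a Friday, so the first Friday is October 1 and the fourth is October 22.
15 February 2027 is outside the daylight-saving period (21 February – 22 October), so Casvand District is on standard time, UTC+12:45.
07:00 Casvand District − 12h45m = 18:15 UTC (rolling into the previous day, 14 February 2027).
1 September 2026 is a Tuesday, so the first Sunday is September 6 and the third is September 20.
1 February 2027 is a Monday, so the first Sunday is February 7 and the third is February 21.
At the standard offset (UTC−08:00), 18:15 UTC − 8h = 10:15 Zelvik standard time.
The standard-time date in Zelvik, 14 February 2027, lies within the daylight-saving period (20 September 2026 – 21 February 2027), so Zelvik is on daylight time, UTC−07:00.
18:15 UTC − 7h = 11:15 Zelvik.

11:15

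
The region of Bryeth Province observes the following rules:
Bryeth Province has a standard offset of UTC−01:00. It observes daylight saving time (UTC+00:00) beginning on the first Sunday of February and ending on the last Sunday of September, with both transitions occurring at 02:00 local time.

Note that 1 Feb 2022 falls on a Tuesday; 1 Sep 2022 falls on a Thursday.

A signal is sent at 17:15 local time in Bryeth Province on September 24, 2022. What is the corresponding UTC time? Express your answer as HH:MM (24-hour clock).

17:15

1 February 2022 is a Tuesday, so the first Sunday is February 6.
1 September 2022 is a Thursday, so Sundays fall on 4, 11, 18, 25; the last is September 25.
September 24, 2022 lies within the daylight-saving period (6 February – 25 September), so Bryeth Province is on daylight time, UTC+00:00.
17:15 local − 0h = 17:15 UTC.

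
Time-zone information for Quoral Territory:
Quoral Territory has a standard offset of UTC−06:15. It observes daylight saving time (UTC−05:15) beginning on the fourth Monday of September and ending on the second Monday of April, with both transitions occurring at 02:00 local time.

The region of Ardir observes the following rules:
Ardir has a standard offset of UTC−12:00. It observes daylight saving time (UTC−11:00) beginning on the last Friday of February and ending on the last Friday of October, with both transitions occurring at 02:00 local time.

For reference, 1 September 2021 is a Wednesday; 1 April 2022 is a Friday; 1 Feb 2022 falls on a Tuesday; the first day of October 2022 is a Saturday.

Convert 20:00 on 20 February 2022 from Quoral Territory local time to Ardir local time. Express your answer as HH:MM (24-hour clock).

1 September 2021 is a Wednesday, so the first Monday is September 6 and the fourth is September 27.
1 April 2022 is a Friday, so the first Monday is April 4 and the second is April 11.
20 February 2022 lies within the daylight-saving period (27 September 2021 – 11 April 2022), so Quoral Territory is on daylight time, UTC−05:15.
20:00 Quoral Territory + 5h15m = 01:15 UTC (rolling into the next day, 21 February 2022).
1 February 2022 is a Tuesday, so Fridays fall on 4, 11, 18, 25; the last is February 25.
1 October 2022 is a Saturday, so Fridays fall on 7, 14, 21, 28; the last is October 28.
At the standard offset (UTC−12:00), 01:15 UTC − 12h = 13:15 Ardir standard time (rolling into the previous day, 20 February 2022).
The standard-time date in Ardir, 20 February 2022, is outside the daylight-saving period (25 February – 28 October), so Ardir is on standard time, UTC−12:00.
01:15 UTC − 12h = 13:15 Ardir (rolling into the previous day, 20 February 2022).

13:15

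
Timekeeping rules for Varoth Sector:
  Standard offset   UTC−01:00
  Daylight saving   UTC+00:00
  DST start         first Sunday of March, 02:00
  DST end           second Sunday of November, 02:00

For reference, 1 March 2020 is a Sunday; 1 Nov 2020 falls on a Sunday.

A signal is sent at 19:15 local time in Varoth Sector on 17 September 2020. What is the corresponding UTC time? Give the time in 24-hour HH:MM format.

19:15

1 March 2020 is a Sunday, so the first Sunday is March 1.
1 November 2020 is a Sunday, so the first Sunday is November 1 and the second is November 8.
17 September 2020 lies within the daylight-saving period (1 March – 8 November), so Varoth Sector is on daylight time, UTC+00:00.
19:15 local − 0h = 19:15 UTC.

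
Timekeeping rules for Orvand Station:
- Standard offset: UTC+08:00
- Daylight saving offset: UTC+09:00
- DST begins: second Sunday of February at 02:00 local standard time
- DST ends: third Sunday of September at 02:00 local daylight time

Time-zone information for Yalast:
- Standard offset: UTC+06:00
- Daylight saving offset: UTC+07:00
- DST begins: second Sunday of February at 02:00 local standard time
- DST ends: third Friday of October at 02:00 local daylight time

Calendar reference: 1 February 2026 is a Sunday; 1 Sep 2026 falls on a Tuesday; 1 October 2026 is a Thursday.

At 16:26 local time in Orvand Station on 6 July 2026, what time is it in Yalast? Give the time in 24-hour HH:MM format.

1 February 2026 is a Sunday, so the first Sunday is February 1 and the second is February 8.
1 September 2026 is a Tuesday, so the first Sunday is September 6 and the third is September 20.
6 July 2026 lies within the daylight-saving period (8 February – 20 September), so Orvand Station is on daylight time, UTC+09:00.
16:26 Orvand Station − 9h = 07:26 UTC.
1 February 2026 is a Sunday, so the first Sunday is February 1 and the second is February 8.
1 October 2026 is a Thursday, so the first Friday is October 2 and the third is October 16.
At the standard offset (UTC+06:00), 07:26 UTC + 6h = 13:26 Yalast standard time.
The standard-time date in Yalast, 6 July 2026, falls between 8 February and 16 October, so daylight saving is in effect and Yalast is at UTC+07:00.
07:26 UTC + 7h = 14:26 Yalast.

14:26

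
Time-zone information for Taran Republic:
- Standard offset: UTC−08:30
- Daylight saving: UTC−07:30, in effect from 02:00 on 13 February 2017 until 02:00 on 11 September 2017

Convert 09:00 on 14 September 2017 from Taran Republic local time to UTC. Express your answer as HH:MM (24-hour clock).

17:30

14 September 2017 does not fall between 13 February and 11 September, so daylight saving is not in effect and Taran Republic is at UTC−08:30.
09:00 local + 8h30m = 17:30 UTC.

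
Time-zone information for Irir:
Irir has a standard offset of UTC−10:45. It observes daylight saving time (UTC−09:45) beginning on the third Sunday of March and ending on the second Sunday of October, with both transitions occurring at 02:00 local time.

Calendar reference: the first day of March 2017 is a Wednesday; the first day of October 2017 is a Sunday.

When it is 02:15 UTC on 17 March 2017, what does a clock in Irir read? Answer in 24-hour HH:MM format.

1 March 2017 is a Wednesday, so the first Sunday is March 5 and the third is March 19.
1 October 2017 is a Sunday, so the first Sunday is October 1 and the second is October 8.
At the standard offset (UTC−10:45), 02:15 UTC − 10h45m = 15:30 Irir standard time (rolling into the previous day, 16 March 2017).
Daylight saving runs 19 March – 8 October; the standard-time date in Irir, 16 March 2017, is outside that window, so Irir is on standard time at UTC−10:45.
02:15 UTC − 10h45m = 15:30 local (rolling into the previous day, 16 March 2017).

15:30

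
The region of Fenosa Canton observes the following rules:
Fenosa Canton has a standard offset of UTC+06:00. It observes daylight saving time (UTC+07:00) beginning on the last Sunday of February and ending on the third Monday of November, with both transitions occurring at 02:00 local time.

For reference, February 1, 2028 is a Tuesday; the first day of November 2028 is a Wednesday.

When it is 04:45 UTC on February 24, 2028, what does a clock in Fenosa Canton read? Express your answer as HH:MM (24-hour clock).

1 February 2028 is a Tuesday, so Sundays fall on 6, 13, 20, 27; the last is February 27.
1 November 2028 is a Wednesday, so the first Monday is November 6 and the third is November 20.
At the standard offset (UTC+06:00), 04:45 UTC + 6h = 10:45 Fenosa Canton standard time.
Daylight saving runs 27 February – 20 November; the standard-time date in Fenosa Canton, February 24, 2028, is outside that window, so Fenosa Canton is on standard time at UTC+06:00.
04:45 UTC + 6h = 10:45 local.

10:45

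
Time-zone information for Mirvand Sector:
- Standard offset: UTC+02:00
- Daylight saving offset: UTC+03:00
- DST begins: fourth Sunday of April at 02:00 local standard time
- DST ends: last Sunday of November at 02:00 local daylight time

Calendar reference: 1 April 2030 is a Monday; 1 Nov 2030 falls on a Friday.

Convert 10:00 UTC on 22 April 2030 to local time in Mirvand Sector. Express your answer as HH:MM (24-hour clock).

1 April 2030 is a Monday, so the first Sunday is April 7 and the fourth is April 28.
1 November 2030 is a Friday, so Sundays fall on 3, 10, 17, 24; the last is November 24.
At the standard offset (UTC+02:00), 10:00 UTC + 2h = 12:00 Mirvand Sector standard time.
The standard-time date in Mirvand Sector, 22 April 2030, is outside the daylight-saving period (28 April – 24 November), so Mirvand Sector is on standard time, UTC+02:00.
10:00 UTC + 2h = 12:00 local.

12:00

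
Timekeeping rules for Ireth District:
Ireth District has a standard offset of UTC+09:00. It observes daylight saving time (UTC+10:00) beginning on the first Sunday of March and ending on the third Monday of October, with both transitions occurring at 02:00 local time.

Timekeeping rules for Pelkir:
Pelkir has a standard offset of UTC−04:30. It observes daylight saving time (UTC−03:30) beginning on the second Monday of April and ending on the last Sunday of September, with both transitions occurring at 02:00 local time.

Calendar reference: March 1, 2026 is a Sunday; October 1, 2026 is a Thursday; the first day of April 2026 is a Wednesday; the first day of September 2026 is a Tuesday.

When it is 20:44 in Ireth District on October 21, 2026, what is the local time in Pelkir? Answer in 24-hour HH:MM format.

1 March 2026 is a Sunday, so the first Sunday is March 1.
1 October 2026 is a Thursday, so the first Monday is October 5 and the third is October 19.
October 21, 2026 is outside the daylight-saving period (1 March – 19 October), so Ireth District is on standard time, UTC+09:00.
20:44 Ireth District − 9h = 11:44 UTC.
1 April 2026 is a Wednesday, so the first Monday is April 6 and the second is April 13.
1 September 2026 is a Tuesday, so Sundays fall on 6, 13, 20, 27; the last is September 27.
At the standard offset (UTC−04:30), 11:44 UTC − 4h30m = 07:14 Pelkir standard time.
The standard-time date in Pelkir, October 21, 2026, does not fall between 13 April and 27 September, so daylight saving is not in effect and Pelkir is at UTC−04:30.
11:44 UTC − 4h30m = 07:14 Pelkir.

07:14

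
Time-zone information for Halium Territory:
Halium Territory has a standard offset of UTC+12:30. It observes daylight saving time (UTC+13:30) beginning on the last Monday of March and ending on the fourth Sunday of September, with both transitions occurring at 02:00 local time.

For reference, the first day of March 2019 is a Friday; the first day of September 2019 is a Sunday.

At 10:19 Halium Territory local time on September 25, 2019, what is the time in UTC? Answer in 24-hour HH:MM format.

21:49

1 March 2019 is a Friday, so Mondays fall on 4, 11, 18, 25; the last is March 25.
1 September 2019 is a Sunday, so the first Sunday is September 1 and the fourth is September 22.
September 25, 2019 does not fall between 25 March and 22 September, so daylight saving is not in effect and Halium Territory is at UTC+12:30.
10:19 local − 12h30m = 21:49 UTC (rolling into the previous day, 24 September 2019).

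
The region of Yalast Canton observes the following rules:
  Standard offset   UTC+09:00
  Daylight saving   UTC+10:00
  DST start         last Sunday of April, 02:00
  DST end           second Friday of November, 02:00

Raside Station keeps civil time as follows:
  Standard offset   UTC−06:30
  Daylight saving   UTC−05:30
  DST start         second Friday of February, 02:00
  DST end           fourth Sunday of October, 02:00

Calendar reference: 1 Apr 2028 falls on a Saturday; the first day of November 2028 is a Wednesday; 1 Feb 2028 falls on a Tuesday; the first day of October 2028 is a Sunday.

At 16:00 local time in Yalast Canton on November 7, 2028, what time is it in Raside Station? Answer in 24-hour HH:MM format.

1 April 2028 is a Saturday, so Sundays fall on 2, 9, 16, 23, 30; the last is April 30.
1 November 2028 is a Wednesday, so the first Friday is November 3 and the second is November 10.
November 7, 2028 lies within the daylight-saving period (30 April – 10 November), so Yalast Canton is on daylight time, UTC+10:00.
16:00 Yalast Canton − 10h = 06:00 UTC.
1 February 2028 is a Tuesday, so the first Friday is February 4 and the second is February 11.
1 October 2028 is a Sunday, so the first Sunday is October 1 and the fourth is October 22.
At the standard offset (UTC−06:30), 06:00 UTC − 6h30m = 23:30 Raside Station standard time (rolling into the previous day, 6 November 2028).
The standard-time date in Raside Station, November 6, 2028, is outside the daylight-saving period (11 February – 22 October), so Raside Station is on standard time, UTC−06:30.
06:00 UTC − 6h30m = 23:30 Raside Station (rolling into the previous day, 6 November 2028).

23:30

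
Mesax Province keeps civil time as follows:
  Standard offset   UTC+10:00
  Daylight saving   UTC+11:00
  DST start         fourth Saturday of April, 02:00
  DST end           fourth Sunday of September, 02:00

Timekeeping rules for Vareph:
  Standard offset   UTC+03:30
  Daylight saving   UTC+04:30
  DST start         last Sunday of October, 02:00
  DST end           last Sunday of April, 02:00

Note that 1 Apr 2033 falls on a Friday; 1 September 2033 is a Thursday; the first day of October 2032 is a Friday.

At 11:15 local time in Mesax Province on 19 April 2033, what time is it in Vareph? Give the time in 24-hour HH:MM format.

1 April 2033 is a Friday, so the first Saturday is April 2 and the fourth is April 23.
1 September 2033 is a Thursday, so the first Sunday is September 4 and the fourth is September 25.
19 April 2033 does not fall between 23 April and 25 September, so daylight saving is not in effect and Mesax Province is at UTC+10:00.
11:15 Mesax Province − 10h = 01:15 UTC.
1 October 2032 is a Friday, so Sundays fall on 3, 10, 17, 24, 31; the last is October 31.
1 April 2033 is a Friday, so Sundays fall on 3, 10, 17, 24; the last is April 24.
At the standard offset (UTC+03:30), 01:15 UTC + 3h30m = 04:45 Vareph standard time.
The standard-time date in Vareph, 19 April 2033, lies within the daylight-saving period (31 October 2032 – 24 April 2033), so Vareph is on daylight time, UTC+04:30.
01:15 UTC + 4h30m = 05:45 Vareph.

05:45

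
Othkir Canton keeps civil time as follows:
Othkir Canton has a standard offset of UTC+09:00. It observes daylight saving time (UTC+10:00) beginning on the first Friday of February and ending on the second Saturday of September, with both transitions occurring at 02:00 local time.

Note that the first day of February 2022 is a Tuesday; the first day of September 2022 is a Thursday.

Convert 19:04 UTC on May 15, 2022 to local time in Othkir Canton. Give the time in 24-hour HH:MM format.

05:04

1 February 2022 is a Tuesday, so the first Friday is February 4.
1 September 2022 is a Thursday, so the first Saturday is September 3 and the second is September 10.
At the standard offset (UTC+09:00), 19:04 UTC + 9h = 04:04 Othkir Canton standard time (rolling into the next day, 16 May 2022).
The standard-time date in Othkir Canton, May 16, 2022, lies within the daylight-saving period (4 February – 10 September), so Othkir Canton is on daylight time, UTC+10:00.
19:04 UTC + 10h = 05:04 local (rolling into the next day, 16 May 2022).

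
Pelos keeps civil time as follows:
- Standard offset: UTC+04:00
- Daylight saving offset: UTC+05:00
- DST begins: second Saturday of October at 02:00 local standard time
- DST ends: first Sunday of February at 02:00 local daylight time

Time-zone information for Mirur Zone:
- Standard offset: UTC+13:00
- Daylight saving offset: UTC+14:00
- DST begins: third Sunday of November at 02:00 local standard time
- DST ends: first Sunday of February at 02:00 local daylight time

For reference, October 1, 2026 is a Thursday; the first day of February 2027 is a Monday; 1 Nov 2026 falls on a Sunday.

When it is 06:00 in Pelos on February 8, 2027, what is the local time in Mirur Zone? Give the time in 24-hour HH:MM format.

15:00

1 October 2026 is a Thursday, so the first Saturday is October 3 and the second is October 10.
1 February 2027 is a Monday, so the first Sunday is February 7.
Daylight saving runs 10 October 2026 – 7 February 2027; February 8, 2027 is outside that window, so Pelos is on standard time at UTC+04:00.
06:00 Pelos − 4h = 02:00 UTC.
1 November 2026 is a Sunday, so the first Sunday is November 1 and the third is November 15.
1 February 2027 is a Monday, so the first Sunday is February 7.
At the standard offset (UTC+13:00), 02:00 UTC + 13h = 15:00 Mirur Zone standard time.
Daylight saving runs 15 November 2026 – 7 February 2027; the standard-time date in Mirur Zone, February 8, 2027, is outside that window, so Mirur Zone is on standard time at UTC+13:00.
02:00 UTC + 13h = 15:00 Mirur Zone.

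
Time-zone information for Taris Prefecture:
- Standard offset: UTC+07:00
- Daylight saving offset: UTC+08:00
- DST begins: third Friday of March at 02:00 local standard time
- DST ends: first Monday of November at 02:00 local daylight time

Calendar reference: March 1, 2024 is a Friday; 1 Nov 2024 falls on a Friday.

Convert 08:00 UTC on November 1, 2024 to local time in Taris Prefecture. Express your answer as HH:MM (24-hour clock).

1 March 2024 is a Friday, so the first Friday is March 1 and the third is March 15.
1 November 2024 is a Friday, so the first Monday is November 4.
At the standard offset (UTC+07:00), 08:00 UTC + 7h = 15:00 Taris Prefecture standard time.
The standard-time date in Taris Prefecture, November 1, 2024, lies within the daylight-saving period (15 March – 4 November), so Taris Prefecture is on daylight time, UTC+08:00.
08:00 UTC + 8h = 16:00 local.

16:00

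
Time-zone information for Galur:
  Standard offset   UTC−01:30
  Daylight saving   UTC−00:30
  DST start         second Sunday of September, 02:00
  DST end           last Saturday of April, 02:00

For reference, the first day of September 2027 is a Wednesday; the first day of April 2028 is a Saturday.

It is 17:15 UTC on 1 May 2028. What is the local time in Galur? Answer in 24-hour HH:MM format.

15:45

1 September 2027 is a Wednesday, so the first Sunday is September 5 and the second is September 12.
1 April 2028 is a Saturday, so Saturdays fall on 1, 8, 15, 22, 29; the last is April 29.
At the standard offset (UTC−01:30), 17:15 UTC − 1h30m = 15:45 Galur standard time.
The standard-time date in Galur, 1 May 2028, does not fall between 12 September 2027 and 29 April 2028, so daylight saving is not in effect and Galur is at UTC−01:30.
17:15 UTC − 1h30m = 15:45 local.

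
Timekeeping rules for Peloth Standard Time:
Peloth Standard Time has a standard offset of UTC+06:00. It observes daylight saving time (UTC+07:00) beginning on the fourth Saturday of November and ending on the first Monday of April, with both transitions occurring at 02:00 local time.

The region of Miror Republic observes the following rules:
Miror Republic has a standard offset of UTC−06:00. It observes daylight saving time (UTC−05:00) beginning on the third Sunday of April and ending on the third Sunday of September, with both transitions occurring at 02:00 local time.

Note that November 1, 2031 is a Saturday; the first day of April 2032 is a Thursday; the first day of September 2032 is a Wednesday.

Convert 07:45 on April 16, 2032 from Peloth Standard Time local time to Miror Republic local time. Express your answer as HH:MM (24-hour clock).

1 November 2031 is a Saturday, so the first Saturday is November 1 and the fourth is November 22.
1 April 2032 is a Thursday, so the first Monday is April 5.
Daylight saving runs 22 November 2031 – 5 April 2032; April 16, 2032 is outside that window, so Peloth Standard Time is on standard time at UTC+06:00.
07:45 Peloth Standard Time − 6h = 01:45 UTC.
1 April 2032 is a Thursday, so the first Sunday is April 4 and the third is April 18.
1 September 2032 is a Wednesday, so the first Sunday is September 5 and the third is September 19.
At the standard offset (UTC−06:00), 01:45 UTC − 6h = 19:45 Miror Republic standard time (rolling into the previous day, 15 April 2032).
Daylight saving runs 18 April – 19 September; the standard-time date in Miror Republic, April 15, 2032, is outside that window, so Miror Republic is on standard time at UTC−06:00.
01:45 UTC − 6h = 19:45 Miror Republic (rolling into the previous day, 15 April 2032).

19:45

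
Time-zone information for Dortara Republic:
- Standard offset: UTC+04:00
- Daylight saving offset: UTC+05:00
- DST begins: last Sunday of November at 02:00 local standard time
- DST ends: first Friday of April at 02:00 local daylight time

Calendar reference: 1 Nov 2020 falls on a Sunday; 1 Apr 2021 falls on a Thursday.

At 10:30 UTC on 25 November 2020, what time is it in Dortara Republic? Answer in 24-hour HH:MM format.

1 November 2020 is a Sunday, so Sundays fall on 1, 8, 15, 22, 29; the last is November 29.
1 April 2021 is a Thursday, so the first Friday is April 2.
At the standard offset (UTC+04:00), 10:30 UTC + 4h = 14:30 Dortara Republic standard time.
The standard-time date in Dortara Republic, 25 November 2020, is outside the daylight-saving period (29 November 2020 – 2 April 2021), so Dortara Republic is on standard time, UTC+04:00.
10:30 UTC + 4h = 14:30 local.

14:30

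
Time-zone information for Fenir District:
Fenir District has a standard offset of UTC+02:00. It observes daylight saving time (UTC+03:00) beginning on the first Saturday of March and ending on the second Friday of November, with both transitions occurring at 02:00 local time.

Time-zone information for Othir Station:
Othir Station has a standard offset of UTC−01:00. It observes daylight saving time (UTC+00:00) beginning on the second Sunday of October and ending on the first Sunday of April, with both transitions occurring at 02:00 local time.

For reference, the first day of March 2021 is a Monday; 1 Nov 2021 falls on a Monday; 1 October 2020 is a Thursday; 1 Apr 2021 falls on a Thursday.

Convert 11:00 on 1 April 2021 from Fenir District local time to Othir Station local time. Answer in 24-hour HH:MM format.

08:00

1 March 2021 is a Monday, so the first Saturday is March 6.
1 November 2021 is a Monday, so the first Friday is November 5 and the second is November 12.
1 April 2021 lies within the daylight-saving period (6 March – 12 November), so Fenir District is on daylight time, UTC+03:00.
11:00 Fenir District − 3h = 08:00 UTC.
1 October 2020 is a Thursday, so the first Sunday is October 4 and the second is October 11.
1 April 2021 is a Thursday, so the first Sunday is April 4.
At the standard offset (UTC−01:00), 08:00 UTC − 1h = 07:00 Othir Station standard time.
The standard-time date in Othir Station, 1 April 2021, lies within the daylight-saving period (11 October 2020 – 4 April 2021), so Othir Station is on daylight time, UTC+00:00.
08:00 UTC + 0h = 08:00 Othir Station.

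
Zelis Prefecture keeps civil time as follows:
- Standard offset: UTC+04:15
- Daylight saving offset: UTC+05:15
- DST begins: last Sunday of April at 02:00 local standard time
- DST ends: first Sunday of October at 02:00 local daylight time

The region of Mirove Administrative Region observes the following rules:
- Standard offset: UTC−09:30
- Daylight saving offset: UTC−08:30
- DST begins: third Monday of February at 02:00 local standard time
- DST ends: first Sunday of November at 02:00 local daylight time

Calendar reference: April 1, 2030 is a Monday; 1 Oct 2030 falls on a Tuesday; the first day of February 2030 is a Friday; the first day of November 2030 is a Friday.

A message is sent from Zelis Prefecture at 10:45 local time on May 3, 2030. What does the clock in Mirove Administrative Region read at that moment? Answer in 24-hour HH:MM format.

21:00

1 April 2030 is a Monday, so Sundays fall on 7, 14, 21, 28; the last is April 28.
1 October 2030 is a Tuesday, so the first Sunday is October 6.
Daylight saving runs 28 April – 6 October; May 3, 2030 is inside that window, so Zelis Prefecture is at UTC+05:15.
10:45 Zelis Prefecture − 5h15m = 05:30 UTC.
1 February 2030 is a Friday, so the first Monday is February 4 and the third is February 18.
1 November 2030 is a Friday, so the first Sunday is November 3.
At the standard offset (UTC−09:30), 05:30 UTC − 9h30m = 20:00 Mirove Administrative Region standard time (rolling into the previous day, 2 May 2030).
Daylight saving runs 18 February – 3 November; the standard-time date in Mirove Administrative Region, May 2, 2030, is inside that window, so Mirove Administrative Region is at UTC−08:30.
05:30 UTC − 8h30m = 21:00 Mirove Administrative Region (rolling into the previous day, 2 May 2030).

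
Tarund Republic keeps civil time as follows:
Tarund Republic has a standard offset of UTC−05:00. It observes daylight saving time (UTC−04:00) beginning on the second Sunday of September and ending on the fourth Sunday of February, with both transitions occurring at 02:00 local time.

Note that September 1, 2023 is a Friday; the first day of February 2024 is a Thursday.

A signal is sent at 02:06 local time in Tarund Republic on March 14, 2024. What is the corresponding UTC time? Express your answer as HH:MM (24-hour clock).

07:06

1 September 2023 is a Friday, so the first Sunday is September 3 and the second is September 10.
1 February 2024 is a Thursday, so the first Sunday is February 4 and the fourth is February 25.
Daylight saving runs 10 September 2023 – 25 February 2024; March 14, 2024 is outside that window, so Tarund Republic is on standard time at UTC−05:00.
02:06 local + 5h = 07:06 UTC.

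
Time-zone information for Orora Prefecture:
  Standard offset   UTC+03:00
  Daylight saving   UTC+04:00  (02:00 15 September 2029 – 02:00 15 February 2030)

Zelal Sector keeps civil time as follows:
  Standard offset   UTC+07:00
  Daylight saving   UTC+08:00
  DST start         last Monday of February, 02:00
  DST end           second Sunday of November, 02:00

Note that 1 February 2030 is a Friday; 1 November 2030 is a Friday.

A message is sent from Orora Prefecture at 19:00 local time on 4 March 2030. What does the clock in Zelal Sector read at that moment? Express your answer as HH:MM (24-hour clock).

Daylight saving runs 15 September 2029 – 15 February 2030; 4 March 2030 is outside that window, so Orora Prefecture is on standard time at UTC+03:00.
19:00 Orora Prefecture − 3h = 16:00 UTC.
1 February 2030 is a Friday, so Mondays fall on 4, 11, 18, 25; the last is February 25.
1 November 2030 is a Friday, so the first Sunday is November 3 and the second is November 10.
At the standard offset (UTC+07:00), 16:00 UTC + 7h = 23:00 Zelal Sector standard time.
The standard-time date in Zelal Sector, 4 March 2030, falls between 25 February and 10 November, so daylight saving is in effect and Zelal Sector is at UTC+08:00.
16:00 UTC + 8h = 00:00 Zelal Sector (rolling into the next day, 5 March 2030).

00:00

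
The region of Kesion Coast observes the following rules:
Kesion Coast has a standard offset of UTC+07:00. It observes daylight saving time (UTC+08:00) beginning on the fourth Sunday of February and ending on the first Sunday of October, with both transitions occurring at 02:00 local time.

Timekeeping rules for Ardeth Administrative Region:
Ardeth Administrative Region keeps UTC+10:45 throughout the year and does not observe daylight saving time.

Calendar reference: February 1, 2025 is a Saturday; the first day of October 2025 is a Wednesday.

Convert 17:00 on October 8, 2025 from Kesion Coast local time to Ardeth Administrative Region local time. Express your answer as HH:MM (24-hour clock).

1 February 2025 is a Saturday, so the first Sunday is February 2 and the fourth is February 23.
1 October 2025 is a Wednesday, so the first Sunday is October 5.
October 8, 2025 is outside the daylight-saving period (23 February – 5 October), so Kesion Coast is on standard time, UTC+07:00.
17:00 Kesion Coast − 7h = 10:00 UTC.
Ardeth Administrative Region stays on UTC+10:45 all year.
10:00 UTC + 10h45m = 20:45 Ardeth Administrative Region.

20:45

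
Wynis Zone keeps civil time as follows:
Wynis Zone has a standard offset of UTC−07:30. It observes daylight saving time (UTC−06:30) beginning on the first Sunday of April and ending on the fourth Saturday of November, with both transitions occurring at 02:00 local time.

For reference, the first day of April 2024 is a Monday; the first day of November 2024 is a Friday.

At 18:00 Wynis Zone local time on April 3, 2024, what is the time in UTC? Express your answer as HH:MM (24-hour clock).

01:30

1 April 2024 is a Monday, so the first Sunday is April 7.
1 November 2024 is a Friday, so the first Saturday is November 2 and the fourth is November 23.
April 3, 2024 is outside the daylight-saving period (7 April – 23 November), so Wynis Zone is on standard time, UTC−07:30.
18:00 local + 7h30m = 01:30 UTC (rolling into the next day, 4 April 2024).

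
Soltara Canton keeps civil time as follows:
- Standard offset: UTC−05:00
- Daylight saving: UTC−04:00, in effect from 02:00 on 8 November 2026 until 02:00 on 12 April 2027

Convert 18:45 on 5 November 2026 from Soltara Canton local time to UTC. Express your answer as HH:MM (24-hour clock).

23:45

Daylight saving runs 8 November 2026 – 12 April 2027; 5 November 2026 is outside that window, so Soltara Canton is on standard time at UTC−05:00.
18:45 local + 5h = 23:45 UTC.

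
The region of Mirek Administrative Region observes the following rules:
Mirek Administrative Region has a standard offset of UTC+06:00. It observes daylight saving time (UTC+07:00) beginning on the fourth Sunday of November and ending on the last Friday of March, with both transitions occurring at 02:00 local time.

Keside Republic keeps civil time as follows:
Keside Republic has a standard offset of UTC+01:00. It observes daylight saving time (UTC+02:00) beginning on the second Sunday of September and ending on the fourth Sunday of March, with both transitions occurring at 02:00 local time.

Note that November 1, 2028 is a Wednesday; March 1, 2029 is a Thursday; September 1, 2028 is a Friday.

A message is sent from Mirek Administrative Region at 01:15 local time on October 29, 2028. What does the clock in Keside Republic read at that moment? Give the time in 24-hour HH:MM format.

1 November 2028 is a Wednesday, so the first Sunday is November 5 and the fourth is November 26.
1 March 2029 is a Thursday, so Fridays fall on 2, 9, 16, 23, 30; the last is March 30.
October 29, 2028 does not fall between 26 November 2028 and 30 March 2029, so daylight saving is not in effect and Mirek Administrative Region is at UTC+06:00.
01:15 Mirek Administrative Region − 6h = 19:15 UTC (rolling into the previous day, 28 October 2028).
1 September 2028 is a Friday, so the first Sunday is September 3 and the second is September 10.
1 March 2029 is a Thursday, so the first Sunday is March 4 and the fourth is March 25.
At the standard offset (UTC+01:00), 19:15 UTC + 1h = 20:15 Keside Republic standard time.
The standard-time date in Keside Republic, October 28, 2028, lies within the daylight-saving period (10 September 2028 – 25 March 2029), so Keside Republic is on daylight time, UTC+02:00.
19:15 UTC + 2h = 21:15 Keside Republic.

21:15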